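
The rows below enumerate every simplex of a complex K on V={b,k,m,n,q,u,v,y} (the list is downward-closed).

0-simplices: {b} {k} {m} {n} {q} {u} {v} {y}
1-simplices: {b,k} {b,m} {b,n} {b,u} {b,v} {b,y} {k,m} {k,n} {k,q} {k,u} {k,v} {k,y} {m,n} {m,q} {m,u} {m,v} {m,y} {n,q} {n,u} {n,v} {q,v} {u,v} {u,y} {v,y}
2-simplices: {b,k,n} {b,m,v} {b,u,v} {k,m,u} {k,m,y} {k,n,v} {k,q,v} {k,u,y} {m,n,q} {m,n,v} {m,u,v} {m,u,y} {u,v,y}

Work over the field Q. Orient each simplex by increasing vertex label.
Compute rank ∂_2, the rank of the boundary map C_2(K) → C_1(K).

rank∂_2=12

n_0=8 n_1=24 n_2=13  [Q]
∂1: piv[bk,bm,bn,bu,bv,by,kq] rk=7  ker:km,kn,ku,kv,ky,mn,mq,mu,mv,my,nq,nu,nv,qv,uv,uy,vy
∂2: piv[bkn,bmv,buv,kmu,kmy,knv,kqv,kuy,mnq,mnv,muv,uvy] rk=12  ker:muy
rk∂_2=12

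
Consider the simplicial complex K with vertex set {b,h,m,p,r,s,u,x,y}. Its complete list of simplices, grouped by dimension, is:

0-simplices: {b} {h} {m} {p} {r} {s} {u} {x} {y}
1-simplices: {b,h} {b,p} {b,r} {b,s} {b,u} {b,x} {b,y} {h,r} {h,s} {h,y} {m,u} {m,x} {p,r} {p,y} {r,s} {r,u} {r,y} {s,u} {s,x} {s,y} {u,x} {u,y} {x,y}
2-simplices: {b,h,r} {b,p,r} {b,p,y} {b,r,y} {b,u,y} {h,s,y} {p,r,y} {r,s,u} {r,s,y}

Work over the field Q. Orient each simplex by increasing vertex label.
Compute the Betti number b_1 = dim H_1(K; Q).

n_0=9 n_1=23 n_2=9  [Q]
∂1: piv[bh,bp,br,bs,bu,bx,by,mu] rk=8  ker:hr,hs,hy,mx,pr,py,rs,ru,ry,su,sx,sy,ux,uy,xy
∂2: piv[bhr,bpr,bpy,bry,buy,hsy,rsu,rsy] rk=8  ker:pry
b_1=(23−8)−8=7

b_1=7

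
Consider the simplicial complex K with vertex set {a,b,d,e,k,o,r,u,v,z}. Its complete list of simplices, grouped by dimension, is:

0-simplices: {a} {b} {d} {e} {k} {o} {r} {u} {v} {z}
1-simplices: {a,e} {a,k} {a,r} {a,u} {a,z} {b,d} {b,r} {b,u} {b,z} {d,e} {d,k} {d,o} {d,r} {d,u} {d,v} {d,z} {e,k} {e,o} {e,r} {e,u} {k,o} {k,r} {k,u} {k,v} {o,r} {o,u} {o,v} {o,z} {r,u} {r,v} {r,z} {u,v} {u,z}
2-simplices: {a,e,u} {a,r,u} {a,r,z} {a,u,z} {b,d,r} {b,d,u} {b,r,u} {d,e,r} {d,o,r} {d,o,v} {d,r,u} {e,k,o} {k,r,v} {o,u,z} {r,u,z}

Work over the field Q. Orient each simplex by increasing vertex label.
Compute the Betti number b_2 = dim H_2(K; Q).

b_2=2

n_0=10 n_1=33 n_2=15  [Q]
∂1: piv[ae,ak,ar,au,az,bd,br,do,dv] rk=9  ker:bu,bz,de,dk,dr,du,dz,ek,eo,er,eu,ko,kr,ku,kv,or,ou,ov,oz,ru,rv,rz,uv,uz
∂2: piv[aeu,aru,arz,auz,bdr,bdu,bru,der,dor,dov,eko,krv,ouz] rk=13  ker:dru,ruz
b_2=(15−13)−0=2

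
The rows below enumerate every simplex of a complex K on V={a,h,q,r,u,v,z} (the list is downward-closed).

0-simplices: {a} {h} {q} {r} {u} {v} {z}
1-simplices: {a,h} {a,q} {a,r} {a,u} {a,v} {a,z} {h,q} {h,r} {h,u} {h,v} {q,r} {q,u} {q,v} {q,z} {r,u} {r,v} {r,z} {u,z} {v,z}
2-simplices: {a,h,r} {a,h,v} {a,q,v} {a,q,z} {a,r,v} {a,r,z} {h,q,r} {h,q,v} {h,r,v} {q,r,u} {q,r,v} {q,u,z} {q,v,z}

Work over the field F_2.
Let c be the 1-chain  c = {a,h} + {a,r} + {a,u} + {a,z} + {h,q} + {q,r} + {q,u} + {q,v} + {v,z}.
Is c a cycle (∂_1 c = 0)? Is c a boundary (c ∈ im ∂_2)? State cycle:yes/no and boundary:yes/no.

cycle:yes boundary:no

n_0=7 n_1=19 n_2=13  [Z2]
∂1: piv[ah,aq,ar,au,av,az] rk=6  ker:hq,hr,hu,hv,qr,qu,qv,qz,ru,rv,rz,uz,vz
∂2: piv[ahr,ahv,aqv,aqz,arv,arz,hqr,hqv,qru,quz,qvz] rk=11  ker:hrv,qrv
∂1c = 0
c vs im∂2: residual ≠ 0 ⇒ not boundary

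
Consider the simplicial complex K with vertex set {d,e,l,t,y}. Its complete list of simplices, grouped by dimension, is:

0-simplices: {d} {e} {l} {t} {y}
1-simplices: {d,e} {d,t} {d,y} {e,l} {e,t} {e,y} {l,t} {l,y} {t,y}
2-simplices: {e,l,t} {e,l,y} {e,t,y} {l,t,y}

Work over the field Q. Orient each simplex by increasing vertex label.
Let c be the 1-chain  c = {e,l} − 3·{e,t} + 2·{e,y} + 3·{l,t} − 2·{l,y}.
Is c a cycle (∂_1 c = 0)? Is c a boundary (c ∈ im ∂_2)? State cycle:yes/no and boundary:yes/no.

cycle:yes boundary:yes

n_0=5 n_1=9 n_2=4  [Q]
∂1: piv[de,dt,dy,el] rk=4  ker:et,ey,lt,ly,ty
∂2: piv[elt,ely,ety] rk=3  ker:lty
∂1c = 0
c vs im∂2: reduces to 0 ⇒ boundary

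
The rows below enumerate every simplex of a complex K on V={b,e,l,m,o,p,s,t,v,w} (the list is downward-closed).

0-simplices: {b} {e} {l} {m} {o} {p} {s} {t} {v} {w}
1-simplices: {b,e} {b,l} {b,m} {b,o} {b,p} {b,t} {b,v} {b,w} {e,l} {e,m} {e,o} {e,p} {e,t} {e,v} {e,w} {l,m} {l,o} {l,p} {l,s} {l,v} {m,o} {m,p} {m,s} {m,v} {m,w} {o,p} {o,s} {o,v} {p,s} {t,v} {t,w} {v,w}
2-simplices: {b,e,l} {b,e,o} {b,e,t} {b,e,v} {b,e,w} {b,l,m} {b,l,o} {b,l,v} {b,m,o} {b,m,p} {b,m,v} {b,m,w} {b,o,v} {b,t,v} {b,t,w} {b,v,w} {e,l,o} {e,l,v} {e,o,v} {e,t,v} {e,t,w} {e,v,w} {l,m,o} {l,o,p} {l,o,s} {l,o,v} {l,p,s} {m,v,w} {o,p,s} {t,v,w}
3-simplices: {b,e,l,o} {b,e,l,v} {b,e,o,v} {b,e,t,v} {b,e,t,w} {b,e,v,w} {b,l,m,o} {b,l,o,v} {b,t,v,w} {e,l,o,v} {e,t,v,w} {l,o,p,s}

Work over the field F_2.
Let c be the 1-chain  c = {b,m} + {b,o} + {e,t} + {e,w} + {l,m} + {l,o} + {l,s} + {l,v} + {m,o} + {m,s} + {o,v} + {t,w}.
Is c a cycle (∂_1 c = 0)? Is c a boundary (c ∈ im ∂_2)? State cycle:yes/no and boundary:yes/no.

n_0=10 n_1=32 n_2=30 n_3=12  [Z2]
∂1: piv[be,bl,bm,bo,bp,bt,bv,bw,ls] rk=9  ker:el,em,eo,ep,et,ev,ew,lm,lo,lp,lv,mo,mp,ms,mv,mw,op,os,ov,ps,tv,tw,vw
∂2: piv[bel,beo,bet,bev,bew,blm,blo,blv,bmo,bmp,bmv,bmw,bov,btv,btw,bvw,lop,los,lps] rk=19  ker:elo,elv,eov,etv,etw,evw,lmo,lov,mvw,ops,tvw
∂3: piv[belo,belv,beov,betv,betw,bevw,blmo,blov,btvw,lops] rk=10  ker:elov,etvw
∂1c = 0
c vs im∂2: residual ≠ 0 ⇒ not boundary

cycle:yes boundary:no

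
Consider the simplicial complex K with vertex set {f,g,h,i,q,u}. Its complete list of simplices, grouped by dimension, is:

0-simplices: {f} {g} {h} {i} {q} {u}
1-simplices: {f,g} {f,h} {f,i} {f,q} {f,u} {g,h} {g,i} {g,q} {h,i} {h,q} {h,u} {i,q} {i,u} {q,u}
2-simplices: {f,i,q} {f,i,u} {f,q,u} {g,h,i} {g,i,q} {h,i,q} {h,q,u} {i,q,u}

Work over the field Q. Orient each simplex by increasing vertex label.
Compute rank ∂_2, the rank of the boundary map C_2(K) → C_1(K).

rank∂_2=7

n_0=6 n_1=14 n_2=8  [Q]
∂1: piv[fg,fh,fi,fq,fu] rk=5  ker:gh,gi,gq,hi,hq,hu,iq,iu,qu
∂2: piv[fiq,fiu,fqu,ghi,giq,hiq,hqu] rk=7  ker:iqu
rk∂_2=7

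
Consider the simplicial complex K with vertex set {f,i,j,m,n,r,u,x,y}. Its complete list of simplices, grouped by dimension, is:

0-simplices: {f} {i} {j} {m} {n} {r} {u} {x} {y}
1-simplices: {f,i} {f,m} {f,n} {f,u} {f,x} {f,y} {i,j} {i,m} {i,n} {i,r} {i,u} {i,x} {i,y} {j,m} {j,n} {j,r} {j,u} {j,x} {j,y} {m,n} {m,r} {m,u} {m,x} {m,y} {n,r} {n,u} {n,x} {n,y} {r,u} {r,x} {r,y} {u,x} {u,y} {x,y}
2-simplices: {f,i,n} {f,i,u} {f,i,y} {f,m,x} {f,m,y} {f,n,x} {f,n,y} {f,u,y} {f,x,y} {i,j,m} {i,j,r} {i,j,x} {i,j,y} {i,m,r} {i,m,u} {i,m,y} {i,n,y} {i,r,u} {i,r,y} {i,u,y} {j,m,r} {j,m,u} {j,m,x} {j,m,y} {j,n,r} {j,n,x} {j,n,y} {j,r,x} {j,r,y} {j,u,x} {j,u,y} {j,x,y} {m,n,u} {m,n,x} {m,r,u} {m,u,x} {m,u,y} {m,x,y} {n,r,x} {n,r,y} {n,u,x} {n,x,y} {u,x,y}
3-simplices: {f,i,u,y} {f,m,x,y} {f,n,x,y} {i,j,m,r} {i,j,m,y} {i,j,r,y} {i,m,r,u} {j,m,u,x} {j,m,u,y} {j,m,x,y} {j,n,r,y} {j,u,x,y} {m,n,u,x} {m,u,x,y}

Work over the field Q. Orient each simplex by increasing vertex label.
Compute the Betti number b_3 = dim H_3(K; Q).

n_0=9 n_1=34 n_2=43 n_3=14  [Q]
∂1: piv[fi,fm,fn,fu,fx,fy,ij,ir] rk=8  ker:im,in,iu,ix,iy,jm,jn,jr,ju,jx,jy,mn,mr,mu,mx,my,nr,nu,nx,ny,ru,rx,ry,ux,uy,xy
∂2: piv[fin,fiu,fiy,fmx,fmy,fnx,fny,fuy,fxy,ijm,ijr,ijx,ijy,imr,imu,imy,iru,iry,jmu,jmx,jnr,jnx,jrx,jux,mnu,mnx] rk=26  ker:iny,iuy,jmr,jmy,jny,jry,juy,jxy,mru,mux,muy,mxy,nrx,nry,nux,nxy,uxy
∂3: piv[fiuy,fmxy,fnxy,ijmr,ijmy,ijry,imru,jmux,jmuy,jmxy,jnry,juxy,mnux] rk=13  ker:muxy
b_3=(14−13)−0=1

b_3=1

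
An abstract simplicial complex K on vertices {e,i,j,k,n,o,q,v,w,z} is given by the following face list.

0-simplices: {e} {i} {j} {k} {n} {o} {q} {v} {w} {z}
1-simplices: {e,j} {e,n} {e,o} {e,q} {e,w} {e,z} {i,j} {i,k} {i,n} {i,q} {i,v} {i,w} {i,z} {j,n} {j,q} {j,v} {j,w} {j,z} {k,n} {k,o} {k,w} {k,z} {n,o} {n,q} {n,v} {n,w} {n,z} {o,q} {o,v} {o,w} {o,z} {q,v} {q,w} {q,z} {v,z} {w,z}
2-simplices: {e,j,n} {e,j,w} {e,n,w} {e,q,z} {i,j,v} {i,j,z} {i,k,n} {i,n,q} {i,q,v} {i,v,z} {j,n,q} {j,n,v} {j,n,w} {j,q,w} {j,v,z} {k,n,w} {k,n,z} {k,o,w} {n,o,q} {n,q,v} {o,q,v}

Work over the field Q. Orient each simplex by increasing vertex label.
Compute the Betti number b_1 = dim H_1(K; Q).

n_0=10 n_1=36 n_2=21  [Q]
∂1: piv[ej,en,eo,eq,ew,ez,ij,ik,iv] rk=9  ker:in,iq,iw,iz,jn,jq,jv,jw,jz,kn,ko,kw,kz,no,nq,nv,nw,nz,oq,ov,ow,oz,qv,qw,qz,vz,wz
∂2: piv[ejn,ejw,enw,eqz,ijv,ijz,ikn,inq,iqv,ivz,jnq,jnv,jqw,knw,knz,kow,noq,nqv,oqv] rk=19  ker:jnw,jvz
b_1=(36−9)−19=8

b_1=8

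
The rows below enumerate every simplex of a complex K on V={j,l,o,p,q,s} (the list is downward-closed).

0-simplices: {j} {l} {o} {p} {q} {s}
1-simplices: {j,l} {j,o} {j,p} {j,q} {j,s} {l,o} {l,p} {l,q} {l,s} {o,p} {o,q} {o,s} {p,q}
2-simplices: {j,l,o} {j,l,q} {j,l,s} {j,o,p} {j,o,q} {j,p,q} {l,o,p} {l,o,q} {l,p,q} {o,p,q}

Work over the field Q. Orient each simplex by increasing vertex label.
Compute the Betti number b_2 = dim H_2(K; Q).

b_2=3

n_0=6 n_1=13 n_2=10  [Q]
∂1: piv[jl,jo,jp,jq,js] rk=5  ker:lo,lp,lq,ls,op,oq,os,pq
∂2: piv[jlo,jlq,jls,jop,joq,jpq,lop] rk=7  ker:loq,lpq,opq
b_2=(10−7)−0=3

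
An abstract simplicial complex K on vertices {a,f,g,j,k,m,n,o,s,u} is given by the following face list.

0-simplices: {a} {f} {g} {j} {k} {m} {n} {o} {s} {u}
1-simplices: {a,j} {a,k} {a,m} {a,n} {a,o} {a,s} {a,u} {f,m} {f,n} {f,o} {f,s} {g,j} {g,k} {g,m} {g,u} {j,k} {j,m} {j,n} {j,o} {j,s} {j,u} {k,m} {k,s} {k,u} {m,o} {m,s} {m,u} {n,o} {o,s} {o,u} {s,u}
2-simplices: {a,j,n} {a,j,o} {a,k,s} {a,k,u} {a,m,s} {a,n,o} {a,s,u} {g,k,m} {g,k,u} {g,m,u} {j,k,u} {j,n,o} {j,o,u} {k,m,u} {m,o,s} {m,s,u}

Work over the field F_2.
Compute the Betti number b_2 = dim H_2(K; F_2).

b_2=2

n_0=10 n_1=31 n_2=16  [Z2]
∂1: piv[aj,ak,am,an,ao,as,au,fm,gj] rk=9  ker:fn,fo,fs,gk,gm,gu,jk,jm,jn,jo,js,ju,km,ks,ku,mo,ms,mu,no,os,ou,su
∂2: piv[ajn,ajo,aks,aku,ams,ano,asu,gkm,gku,gmu,jku,jou,mos,msu] rk=14  ker:jno,kmu
b_2=(16−14)−0=2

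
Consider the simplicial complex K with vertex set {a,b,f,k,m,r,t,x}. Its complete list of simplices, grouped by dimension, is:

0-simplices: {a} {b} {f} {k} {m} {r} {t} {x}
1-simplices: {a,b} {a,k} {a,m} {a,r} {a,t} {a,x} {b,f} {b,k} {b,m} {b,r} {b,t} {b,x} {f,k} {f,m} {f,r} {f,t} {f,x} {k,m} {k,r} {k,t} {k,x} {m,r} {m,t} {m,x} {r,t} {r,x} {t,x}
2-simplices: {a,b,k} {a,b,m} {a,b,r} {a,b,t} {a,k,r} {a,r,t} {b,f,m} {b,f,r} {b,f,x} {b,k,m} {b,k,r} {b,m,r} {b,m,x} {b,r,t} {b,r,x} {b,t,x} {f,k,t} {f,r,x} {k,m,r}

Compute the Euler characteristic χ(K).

n_0=8 n_1=27 n_2=19
χ=+8−27+19=0

χ(K)=0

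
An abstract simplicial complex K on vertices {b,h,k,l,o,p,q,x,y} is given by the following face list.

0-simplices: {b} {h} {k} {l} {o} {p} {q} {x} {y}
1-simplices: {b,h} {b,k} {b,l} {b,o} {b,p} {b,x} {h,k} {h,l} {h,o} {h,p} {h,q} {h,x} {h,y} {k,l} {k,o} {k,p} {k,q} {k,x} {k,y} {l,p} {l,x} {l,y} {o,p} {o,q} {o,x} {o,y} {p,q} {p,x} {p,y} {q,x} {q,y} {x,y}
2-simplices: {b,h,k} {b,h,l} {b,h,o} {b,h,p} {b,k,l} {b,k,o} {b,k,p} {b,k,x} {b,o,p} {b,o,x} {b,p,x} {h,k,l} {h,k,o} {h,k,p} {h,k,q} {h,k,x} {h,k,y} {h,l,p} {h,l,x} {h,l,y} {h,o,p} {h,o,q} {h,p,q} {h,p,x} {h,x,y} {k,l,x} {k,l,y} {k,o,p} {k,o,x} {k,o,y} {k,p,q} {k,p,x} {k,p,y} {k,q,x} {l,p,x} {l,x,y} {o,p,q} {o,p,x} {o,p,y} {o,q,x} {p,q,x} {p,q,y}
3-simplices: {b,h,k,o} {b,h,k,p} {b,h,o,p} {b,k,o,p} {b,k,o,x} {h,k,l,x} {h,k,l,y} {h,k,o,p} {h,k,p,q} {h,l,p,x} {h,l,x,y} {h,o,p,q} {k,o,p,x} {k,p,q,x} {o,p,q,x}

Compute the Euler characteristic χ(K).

χ(K)=4

n_0=9 n_1=32 n_2=42 n_3=15
χ=+9−32+42−15=4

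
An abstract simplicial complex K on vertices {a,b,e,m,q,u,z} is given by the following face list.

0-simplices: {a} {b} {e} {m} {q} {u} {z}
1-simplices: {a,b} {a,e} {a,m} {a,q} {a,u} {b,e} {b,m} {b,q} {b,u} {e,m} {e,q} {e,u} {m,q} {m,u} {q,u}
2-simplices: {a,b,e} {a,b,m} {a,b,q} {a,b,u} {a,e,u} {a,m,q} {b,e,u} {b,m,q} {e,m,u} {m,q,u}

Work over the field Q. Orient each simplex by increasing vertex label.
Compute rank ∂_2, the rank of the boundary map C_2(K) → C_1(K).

n_0=7 n_1=15 n_2=10  [Q]
∂1: piv[ab,ae,am,aq,au] rk=5  ker:be,bm,bq,bu,em,eq,eu,mq,mu,qu
∂2: piv[abe,abm,abq,abu,aeu,amq,emu,mqu] rk=8  ker:beu,bmq
rk∂_2=8

rank∂_2=8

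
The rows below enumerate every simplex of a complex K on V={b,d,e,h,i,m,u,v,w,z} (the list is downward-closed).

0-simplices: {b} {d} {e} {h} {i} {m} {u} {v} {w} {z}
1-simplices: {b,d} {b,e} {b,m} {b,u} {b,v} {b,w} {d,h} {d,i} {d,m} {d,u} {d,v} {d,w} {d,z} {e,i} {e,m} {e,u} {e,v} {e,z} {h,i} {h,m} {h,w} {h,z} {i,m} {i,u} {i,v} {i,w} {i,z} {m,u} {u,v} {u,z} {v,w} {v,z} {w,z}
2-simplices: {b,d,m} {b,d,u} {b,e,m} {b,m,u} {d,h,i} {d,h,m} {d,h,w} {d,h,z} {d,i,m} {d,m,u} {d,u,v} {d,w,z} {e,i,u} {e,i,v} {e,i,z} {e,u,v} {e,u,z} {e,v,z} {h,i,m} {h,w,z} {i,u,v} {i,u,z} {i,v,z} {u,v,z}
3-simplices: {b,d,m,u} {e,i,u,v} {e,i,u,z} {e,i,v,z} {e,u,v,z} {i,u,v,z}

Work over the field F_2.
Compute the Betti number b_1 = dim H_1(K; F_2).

n_0=10 n_1=33 n_2=24 n_3=6  [Z2]
∂1: piv[bd,be,bm,bu,bv,bw,dh,di,dz] rk=9  ker:dm,du,dv,dw,ei,em,eu,ev,ez,hi,hm,hw,hz,im,iu,iv,iw,iz,mu,uv,uz,vw,vz,wz
∂2: piv[bdm,bdu,bem,bmu,dhi,dhm,dhw,dhz,dim,duv,dwz,eiu,eiv,eiz,euv,euz,evz] rk=17  ker:dmu,him,hwz,iuv,iuz,ivz,uvz
∂3: piv[bdmu,eiuv,eiuz,eivz,euvz] rk=5  ker:iuvz
b_1=(33−9)−17=7

b_1=7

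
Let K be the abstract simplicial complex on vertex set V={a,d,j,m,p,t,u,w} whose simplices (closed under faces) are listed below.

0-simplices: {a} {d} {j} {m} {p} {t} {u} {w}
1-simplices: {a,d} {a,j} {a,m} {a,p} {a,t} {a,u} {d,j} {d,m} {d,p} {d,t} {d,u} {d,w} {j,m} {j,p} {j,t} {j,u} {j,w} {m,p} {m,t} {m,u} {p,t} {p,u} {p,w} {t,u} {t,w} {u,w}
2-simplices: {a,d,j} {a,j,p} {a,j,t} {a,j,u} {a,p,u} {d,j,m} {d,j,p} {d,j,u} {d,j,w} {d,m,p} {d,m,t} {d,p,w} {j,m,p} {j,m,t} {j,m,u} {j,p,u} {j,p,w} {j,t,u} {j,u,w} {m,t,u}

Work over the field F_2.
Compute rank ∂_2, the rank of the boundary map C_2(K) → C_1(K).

n_0=8 n_1=26 n_2=20  [Z2]
∂1: piv[ad,aj,am,ap,at,au,dw] rk=7  ker:dj,dm,dp,dt,du,jm,jp,jt,ju,jw,mp,mt,mu,pt,pu,pw,tu,tw,uw
∂2: piv[adj,ajp,ajt,aju,apu,djm,djp,dju,djw,dmp,dmt,dpw,jmt,jmu,jtu,juw] rk=16  ker:jmp,jpu,jpw,mtu
rk∂_2=16

rank∂_2=16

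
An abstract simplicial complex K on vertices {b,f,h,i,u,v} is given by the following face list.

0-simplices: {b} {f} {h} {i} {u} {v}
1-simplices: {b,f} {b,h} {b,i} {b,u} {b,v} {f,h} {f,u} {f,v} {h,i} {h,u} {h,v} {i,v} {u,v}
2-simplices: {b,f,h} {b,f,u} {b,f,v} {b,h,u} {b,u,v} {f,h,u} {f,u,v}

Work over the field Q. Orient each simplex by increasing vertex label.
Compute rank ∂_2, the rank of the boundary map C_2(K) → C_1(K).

rank∂_2=5

n_0=6 n_1=13 n_2=7  [Q]
∂1: piv[bf,bh,bi,bu,bv] rk=5  ker:fh,fu,fv,hi,hu,hv,iv,uv
∂2: piv[bfh,bfu,bfv,bhu,buv] rk=5  ker:fhu,fuv
rk∂_2=5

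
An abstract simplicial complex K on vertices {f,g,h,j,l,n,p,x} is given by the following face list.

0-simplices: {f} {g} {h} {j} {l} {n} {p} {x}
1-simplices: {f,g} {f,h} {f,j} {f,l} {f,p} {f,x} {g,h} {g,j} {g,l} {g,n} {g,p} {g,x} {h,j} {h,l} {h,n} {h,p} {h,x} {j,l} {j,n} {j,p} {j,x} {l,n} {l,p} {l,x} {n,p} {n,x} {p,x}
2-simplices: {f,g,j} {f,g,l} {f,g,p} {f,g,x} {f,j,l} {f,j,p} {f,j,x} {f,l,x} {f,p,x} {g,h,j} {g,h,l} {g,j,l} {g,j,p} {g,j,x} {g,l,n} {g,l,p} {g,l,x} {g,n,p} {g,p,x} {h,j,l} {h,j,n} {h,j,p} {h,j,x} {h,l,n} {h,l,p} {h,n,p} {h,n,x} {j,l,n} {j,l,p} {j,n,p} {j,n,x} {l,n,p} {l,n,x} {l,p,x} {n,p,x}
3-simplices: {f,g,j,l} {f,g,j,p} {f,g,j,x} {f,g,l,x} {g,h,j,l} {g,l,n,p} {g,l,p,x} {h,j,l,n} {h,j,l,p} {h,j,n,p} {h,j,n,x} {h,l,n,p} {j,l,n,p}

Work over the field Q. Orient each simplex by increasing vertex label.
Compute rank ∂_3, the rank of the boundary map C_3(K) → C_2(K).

n_0=8 n_1=27 n_2=35 n_3=13  [Q]
∂1: piv[fg,fh,fj,fl,fp,fx,gn] rk=7  ker:gh,gj,gl,gp,gx,hj,hl,hn,hp,hx,jl,jn,jp,jx,ln,lp,lx,np,nx,px
∂2: piv[fgj,fgl,fgp,fgx,fjl,fjp,fjx,flx,fpx,ghj,ghl,gln,glp,gnp,hjn,hjp,hjx,hln,hnx] rk=19  ker:gjl,gjp,gjx,glx,gpx,hjl,hlp,hnp,jln,jlp,jnp,jnx,lnp,lnx,lpx,npx
∂3: piv[fgjl,fgjp,fgjx,fglx,ghjl,glnp,glpx,hjln,hjlp,hjnp,hjnx,hlnp] rk=12  ker:jlnp
rk∂_3=12

rank∂_3=12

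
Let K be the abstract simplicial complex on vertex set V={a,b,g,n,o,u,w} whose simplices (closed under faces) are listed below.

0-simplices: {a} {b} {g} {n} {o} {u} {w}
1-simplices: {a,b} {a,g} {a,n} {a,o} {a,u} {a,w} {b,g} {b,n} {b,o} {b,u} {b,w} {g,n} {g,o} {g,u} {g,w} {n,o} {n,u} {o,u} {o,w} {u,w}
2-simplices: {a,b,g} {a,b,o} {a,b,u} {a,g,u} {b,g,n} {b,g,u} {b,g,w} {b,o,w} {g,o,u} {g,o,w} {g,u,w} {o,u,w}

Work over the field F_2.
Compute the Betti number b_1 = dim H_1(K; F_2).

n_0=7 n_1=20 n_2=12  [Z2]
∂1: piv[ab,ag,an,ao,au,aw] rk=6  ker:bg,bn,bo,bu,bw,gn,go,gu,gw,no,nu,ou,ow,uw
∂2: piv[abg,abo,abu,agu,bgn,bgw,bow,gou,gow,guw] rk=10  ker:bgu,ouw
b_1=(20−6)−10=4

b_1=4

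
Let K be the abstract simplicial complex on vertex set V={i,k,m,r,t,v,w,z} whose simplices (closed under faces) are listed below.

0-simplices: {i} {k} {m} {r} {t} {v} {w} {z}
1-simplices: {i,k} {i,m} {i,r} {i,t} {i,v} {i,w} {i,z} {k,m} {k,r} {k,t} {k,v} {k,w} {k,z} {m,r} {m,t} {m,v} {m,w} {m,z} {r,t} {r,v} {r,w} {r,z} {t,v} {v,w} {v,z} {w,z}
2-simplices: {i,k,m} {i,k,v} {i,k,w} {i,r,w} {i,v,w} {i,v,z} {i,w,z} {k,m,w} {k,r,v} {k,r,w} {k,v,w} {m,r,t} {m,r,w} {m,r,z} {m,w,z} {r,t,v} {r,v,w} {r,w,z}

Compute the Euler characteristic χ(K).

n_0=8 n_1=26 n_2=18
χ=+8−26+18=0

χ(K)=0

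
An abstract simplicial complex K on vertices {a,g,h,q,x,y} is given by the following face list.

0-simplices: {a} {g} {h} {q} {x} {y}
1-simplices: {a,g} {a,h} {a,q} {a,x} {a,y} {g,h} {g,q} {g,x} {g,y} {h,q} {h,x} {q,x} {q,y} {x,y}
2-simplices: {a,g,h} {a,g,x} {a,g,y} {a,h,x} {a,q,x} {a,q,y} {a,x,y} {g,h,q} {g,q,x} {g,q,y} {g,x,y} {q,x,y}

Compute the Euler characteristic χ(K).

χ(K)=4

n_0=6 n_1=14 n_2=12
χ=+6−14+12=4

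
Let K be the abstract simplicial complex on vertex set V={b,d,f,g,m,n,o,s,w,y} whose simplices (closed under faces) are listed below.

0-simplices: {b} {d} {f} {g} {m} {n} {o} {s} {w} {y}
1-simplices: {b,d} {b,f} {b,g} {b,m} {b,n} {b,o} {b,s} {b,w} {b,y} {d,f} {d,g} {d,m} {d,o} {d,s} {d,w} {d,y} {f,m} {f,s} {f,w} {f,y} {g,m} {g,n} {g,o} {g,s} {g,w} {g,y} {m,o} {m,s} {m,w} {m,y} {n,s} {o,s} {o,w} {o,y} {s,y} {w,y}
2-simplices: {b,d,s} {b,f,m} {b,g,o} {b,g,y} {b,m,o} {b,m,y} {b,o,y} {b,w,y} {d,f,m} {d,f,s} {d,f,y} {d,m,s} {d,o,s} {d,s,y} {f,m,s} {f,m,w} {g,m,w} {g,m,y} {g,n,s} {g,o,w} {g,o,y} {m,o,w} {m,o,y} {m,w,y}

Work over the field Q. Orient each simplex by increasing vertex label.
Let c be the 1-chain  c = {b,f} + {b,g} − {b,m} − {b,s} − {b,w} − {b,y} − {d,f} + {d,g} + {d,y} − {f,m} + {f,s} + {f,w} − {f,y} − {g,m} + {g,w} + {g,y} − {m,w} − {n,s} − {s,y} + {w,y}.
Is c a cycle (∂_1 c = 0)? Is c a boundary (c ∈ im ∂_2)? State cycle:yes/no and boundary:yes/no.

n_0=10 n_1=36 n_2=24  [Q]
∂1: piv[bd,bf,bg,bm,bn,bo,bs,bw,by] rk=9  ker:df,dg,dm,do,ds,dw,dy,fm,fs,fw,fy,gm,gn,go,gs,gw,gy,mo,ms,mw,my,ns,os,ow,oy,sy,wy
∂2: piv[bds,bfm,bgo,bgy,bmo,bmy,boy,bwy,dfm,dfs,dfy,dms,dos,dsy,fmw,gmw,gmy,gns,gow,mwy] rk=20  ker:fms,goy,mow,moy
∂1c = 2·{b} − {d} + {g} − 2·{m} + {n} − {w}

cycle:no boundary:no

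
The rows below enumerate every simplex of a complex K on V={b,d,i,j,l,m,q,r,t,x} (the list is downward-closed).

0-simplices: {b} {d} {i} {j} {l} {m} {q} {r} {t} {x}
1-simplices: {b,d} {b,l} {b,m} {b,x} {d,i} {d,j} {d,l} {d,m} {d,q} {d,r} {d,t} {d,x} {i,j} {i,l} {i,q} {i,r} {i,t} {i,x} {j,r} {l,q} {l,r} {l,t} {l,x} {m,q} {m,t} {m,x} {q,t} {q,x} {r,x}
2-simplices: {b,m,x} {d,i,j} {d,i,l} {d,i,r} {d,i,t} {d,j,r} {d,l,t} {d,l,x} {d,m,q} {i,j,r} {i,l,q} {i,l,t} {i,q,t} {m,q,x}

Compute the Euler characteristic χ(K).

n_0=10 n_1=29 n_2=14
χ=+10−29+14=-5

χ(K)=-5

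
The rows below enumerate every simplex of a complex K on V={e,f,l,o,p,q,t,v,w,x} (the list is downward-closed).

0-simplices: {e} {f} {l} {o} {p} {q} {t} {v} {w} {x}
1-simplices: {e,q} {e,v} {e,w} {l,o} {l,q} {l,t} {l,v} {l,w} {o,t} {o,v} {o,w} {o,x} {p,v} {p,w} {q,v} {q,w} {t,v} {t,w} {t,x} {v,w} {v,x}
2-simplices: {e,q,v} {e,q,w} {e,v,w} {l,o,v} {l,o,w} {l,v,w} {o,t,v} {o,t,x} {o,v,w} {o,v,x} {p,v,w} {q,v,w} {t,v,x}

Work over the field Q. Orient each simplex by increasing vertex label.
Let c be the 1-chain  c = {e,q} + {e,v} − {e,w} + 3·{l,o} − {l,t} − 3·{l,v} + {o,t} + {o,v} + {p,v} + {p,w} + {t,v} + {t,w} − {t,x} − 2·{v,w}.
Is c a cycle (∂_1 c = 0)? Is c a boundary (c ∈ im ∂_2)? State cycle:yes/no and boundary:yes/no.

cycle:no boundary:no

n_0=10 n_1=21 n_2=13  [Q]
∂1: piv[eq,ev,ew,lo,lq,lt,ox,pv] rk=8  ker:lv,lw,ot,ov,ow,pw,qv,qw,tv,tw,tx,vw,vx
∂2: piv[eqv,eqw,evw,lov,low,lvw,otv,otx,ovx,pvw] rk=10  ker:ovw,qvw,tvx
∂1c = −{e} + {l} + {o} − 2·{p} + {q} − {t} + 3·{v} − {w} − {x}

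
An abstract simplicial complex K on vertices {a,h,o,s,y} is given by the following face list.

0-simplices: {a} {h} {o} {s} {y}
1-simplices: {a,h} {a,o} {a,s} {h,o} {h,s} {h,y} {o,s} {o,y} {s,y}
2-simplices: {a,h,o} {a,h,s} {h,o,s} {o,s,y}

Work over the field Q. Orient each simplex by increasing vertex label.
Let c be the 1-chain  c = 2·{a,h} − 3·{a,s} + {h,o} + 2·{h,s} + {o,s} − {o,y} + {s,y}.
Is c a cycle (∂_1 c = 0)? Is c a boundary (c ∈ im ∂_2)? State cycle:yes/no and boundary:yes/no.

cycle:no boundary:no

n_0=5 n_1=9 n_2=4  [Q]
∂1: piv[ah,ao,as,hy] rk=4  ker:ho,hs,os,oy,sy
∂2: piv[aho,ahs,hos,osy] rk=4
∂1c = {a} − {h} + {o} − {s}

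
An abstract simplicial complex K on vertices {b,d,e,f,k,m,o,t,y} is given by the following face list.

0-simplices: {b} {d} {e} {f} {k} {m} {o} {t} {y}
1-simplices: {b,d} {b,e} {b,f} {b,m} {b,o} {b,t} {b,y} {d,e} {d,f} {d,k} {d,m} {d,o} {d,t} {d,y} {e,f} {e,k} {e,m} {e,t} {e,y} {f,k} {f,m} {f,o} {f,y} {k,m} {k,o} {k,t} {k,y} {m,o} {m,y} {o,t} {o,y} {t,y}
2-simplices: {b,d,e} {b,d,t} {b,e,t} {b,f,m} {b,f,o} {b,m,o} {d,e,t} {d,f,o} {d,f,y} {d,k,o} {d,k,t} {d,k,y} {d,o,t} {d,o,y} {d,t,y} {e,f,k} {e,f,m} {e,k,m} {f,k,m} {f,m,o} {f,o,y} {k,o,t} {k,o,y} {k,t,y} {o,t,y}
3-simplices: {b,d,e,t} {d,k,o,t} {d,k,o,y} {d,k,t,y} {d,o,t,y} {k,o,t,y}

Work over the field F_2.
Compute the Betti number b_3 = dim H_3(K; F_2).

b_3=1

n_0=9 n_1=32 n_2=25 n_3=6  [Z2]
∂1: piv[bd,be,bf,bm,bo,bt,by,dk] rk=8  ker:de,df,dm,do,dt,dy,ef,ek,em,et,ey,fk,fm,fo,fy,km,ko,kt,ky,mo,my,ot,oy,ty
∂2: piv[bde,bdt,bet,bfm,bfo,bmo,dfo,dfy,dko,dkt,dky,dot,doy,dty,efk,efm,ekm] rk=17  ker:det,fkm,fmo,foy,kot,koy,kty,oty
∂3: piv[bdet,dkot,dkoy,dkty,doty] rk=5  ker:koty
b_3=(6−5)−0=1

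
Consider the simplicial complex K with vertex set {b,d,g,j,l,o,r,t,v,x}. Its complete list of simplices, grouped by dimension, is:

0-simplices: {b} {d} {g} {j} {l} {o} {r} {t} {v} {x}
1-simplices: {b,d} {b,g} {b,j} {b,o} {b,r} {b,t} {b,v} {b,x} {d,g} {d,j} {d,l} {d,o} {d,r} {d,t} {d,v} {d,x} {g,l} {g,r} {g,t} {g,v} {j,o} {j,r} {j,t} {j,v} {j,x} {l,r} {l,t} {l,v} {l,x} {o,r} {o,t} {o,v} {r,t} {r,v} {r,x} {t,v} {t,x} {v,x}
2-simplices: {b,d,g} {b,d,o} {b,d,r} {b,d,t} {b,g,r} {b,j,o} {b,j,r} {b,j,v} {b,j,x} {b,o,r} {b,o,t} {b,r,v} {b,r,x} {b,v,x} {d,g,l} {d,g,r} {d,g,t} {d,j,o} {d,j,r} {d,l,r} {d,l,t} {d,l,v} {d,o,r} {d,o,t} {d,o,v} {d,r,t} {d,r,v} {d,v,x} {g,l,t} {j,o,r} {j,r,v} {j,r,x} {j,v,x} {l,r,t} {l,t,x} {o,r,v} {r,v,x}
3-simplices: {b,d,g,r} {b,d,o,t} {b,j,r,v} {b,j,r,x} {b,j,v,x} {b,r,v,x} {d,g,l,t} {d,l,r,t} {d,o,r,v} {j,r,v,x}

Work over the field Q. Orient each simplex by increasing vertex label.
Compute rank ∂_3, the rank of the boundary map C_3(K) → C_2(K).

n_0=10 n_1=38 n_2=37 n_3=10  [Q]
∂1: piv[bd,bg,bj,bo,br,bt,bv,bx,dl] rk=9  ker:dg,dj,do,dr,dt,dv,dx,gl,gr,gt,gv,jo,jr,jt,jv,jx,lr,lt,lv,lx,or,ot,ov,rt,rv,rx,tv,tx,vx
∂2: piv[bdg,bdo,bdr,bdt,bgr,bjo,bjr,bjv,bjx,bor,bot,brv,brx,bvx,dgl,dgt,djo,dlr,dlt,dlv,dov,drt,drv,dvx,ltx] rk=25  ker:dgr,djr,dor,dot,glt,jor,jrv,jrx,jvx,lrt,orv,rvx
∂3: piv[bdgr,bdot,bjrv,bjrx,bjvx,brvx,dglt,dlrt,dorv] rk=9  ker:jrvx
rk∂_3=9

rank∂_3=9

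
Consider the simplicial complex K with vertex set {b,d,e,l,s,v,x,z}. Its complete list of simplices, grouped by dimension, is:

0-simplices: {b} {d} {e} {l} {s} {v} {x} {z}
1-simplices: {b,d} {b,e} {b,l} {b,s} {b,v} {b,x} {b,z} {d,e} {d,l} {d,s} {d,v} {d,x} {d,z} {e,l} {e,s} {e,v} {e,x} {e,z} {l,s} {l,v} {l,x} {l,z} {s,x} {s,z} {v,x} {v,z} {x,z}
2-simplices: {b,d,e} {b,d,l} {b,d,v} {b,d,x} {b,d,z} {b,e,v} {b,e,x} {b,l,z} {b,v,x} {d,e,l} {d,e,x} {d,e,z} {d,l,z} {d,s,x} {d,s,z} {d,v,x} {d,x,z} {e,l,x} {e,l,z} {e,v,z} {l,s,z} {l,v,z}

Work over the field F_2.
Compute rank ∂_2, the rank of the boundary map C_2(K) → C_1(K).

rank∂_2=18

n_0=8 n_1=27 n_2=22  [Z2]
∂1: piv[bd,be,bl,bs,bv,bx,bz] rk=7  ker:de,dl,ds,dv,dx,dz,el,es,ev,ex,ez,ls,lv,lx,lz,sx,sz,vx,vz,xz
∂2: piv[bde,bdl,bdv,bdx,bdz,bev,bex,blz,bvx,del,dez,dsx,dsz,dxz,elx,evz,lsz,lvz] rk=18  ker:dex,dlz,dvx,elz
rk∂_2=18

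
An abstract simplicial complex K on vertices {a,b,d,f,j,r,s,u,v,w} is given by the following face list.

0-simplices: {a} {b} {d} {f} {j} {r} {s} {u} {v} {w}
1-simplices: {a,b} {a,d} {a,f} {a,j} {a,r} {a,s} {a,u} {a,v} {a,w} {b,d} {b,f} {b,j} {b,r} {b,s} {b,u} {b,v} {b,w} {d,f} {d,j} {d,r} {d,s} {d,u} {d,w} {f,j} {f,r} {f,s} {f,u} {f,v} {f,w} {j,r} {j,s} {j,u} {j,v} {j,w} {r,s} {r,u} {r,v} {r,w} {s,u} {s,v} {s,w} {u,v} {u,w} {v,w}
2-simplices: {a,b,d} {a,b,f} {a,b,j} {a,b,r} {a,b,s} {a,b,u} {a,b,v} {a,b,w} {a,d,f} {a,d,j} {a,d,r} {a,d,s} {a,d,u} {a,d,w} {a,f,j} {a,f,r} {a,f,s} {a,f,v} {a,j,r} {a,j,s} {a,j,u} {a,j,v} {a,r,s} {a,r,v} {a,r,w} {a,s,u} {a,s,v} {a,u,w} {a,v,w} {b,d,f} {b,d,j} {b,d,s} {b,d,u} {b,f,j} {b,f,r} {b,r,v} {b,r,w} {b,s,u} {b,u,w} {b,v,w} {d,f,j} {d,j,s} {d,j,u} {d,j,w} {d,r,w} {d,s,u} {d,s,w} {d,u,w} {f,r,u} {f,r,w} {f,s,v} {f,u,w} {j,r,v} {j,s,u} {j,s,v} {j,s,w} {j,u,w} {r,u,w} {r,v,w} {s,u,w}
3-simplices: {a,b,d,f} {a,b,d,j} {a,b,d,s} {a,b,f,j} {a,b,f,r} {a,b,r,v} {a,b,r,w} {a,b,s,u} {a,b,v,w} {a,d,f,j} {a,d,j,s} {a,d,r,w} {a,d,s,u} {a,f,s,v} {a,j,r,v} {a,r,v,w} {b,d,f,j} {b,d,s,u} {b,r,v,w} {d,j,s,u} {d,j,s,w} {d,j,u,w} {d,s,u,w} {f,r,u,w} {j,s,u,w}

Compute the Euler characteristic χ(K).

χ(K)=1

n_0=10 n_1=44 n_2=60 n_3=25
χ=+10−44+60−25=1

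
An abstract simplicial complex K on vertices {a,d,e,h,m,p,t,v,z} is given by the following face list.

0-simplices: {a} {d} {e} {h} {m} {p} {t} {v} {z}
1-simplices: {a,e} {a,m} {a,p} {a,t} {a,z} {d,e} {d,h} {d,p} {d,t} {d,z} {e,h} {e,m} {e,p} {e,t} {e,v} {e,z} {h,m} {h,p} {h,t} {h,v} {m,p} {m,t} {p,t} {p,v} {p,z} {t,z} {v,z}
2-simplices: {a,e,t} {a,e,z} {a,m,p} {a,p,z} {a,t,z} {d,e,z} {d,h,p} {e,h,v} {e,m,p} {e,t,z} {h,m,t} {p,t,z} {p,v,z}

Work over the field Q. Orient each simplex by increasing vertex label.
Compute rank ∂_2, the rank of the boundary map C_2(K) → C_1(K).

n_0=9 n_1=27 n_2=13  [Q]
∂1: piv[ae,am,ap,at,az,de,dh,ev] rk=8  ker:dp,dt,dz,eh,em,ep,et,ez,hm,hp,ht,hv,mp,mt,pt,pv,pz,tz,vz
∂2: piv[aet,aez,amp,apz,atz,dez,dhp,ehv,emp,hmt,ptz,pvz] rk=12  ker:etz
rk∂_2=12

rank∂_2=12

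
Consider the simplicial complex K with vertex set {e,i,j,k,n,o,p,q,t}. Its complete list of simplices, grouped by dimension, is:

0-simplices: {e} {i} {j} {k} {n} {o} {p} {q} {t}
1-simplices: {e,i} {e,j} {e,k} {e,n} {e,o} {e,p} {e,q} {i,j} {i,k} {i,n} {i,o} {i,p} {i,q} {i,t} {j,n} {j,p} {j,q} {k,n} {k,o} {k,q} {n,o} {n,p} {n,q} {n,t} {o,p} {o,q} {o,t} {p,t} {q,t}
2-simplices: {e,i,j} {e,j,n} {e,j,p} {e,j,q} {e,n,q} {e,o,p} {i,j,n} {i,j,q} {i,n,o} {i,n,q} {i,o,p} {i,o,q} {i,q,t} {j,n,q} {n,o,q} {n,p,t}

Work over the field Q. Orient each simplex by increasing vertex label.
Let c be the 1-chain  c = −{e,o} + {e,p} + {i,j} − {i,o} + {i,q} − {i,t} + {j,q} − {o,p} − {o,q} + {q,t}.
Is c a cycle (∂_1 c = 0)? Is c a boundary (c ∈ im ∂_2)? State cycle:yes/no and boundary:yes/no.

n_0=9 n_1=29 n_2=16  [Q]
∂1: piv[ei,ej,ek,en,eo,ep,eq,it] rk=8  ker:ij,ik,in,io,ip,iq,jn,jp,jq,kn,ko,kq,no,np,nq,nt,op,oq,ot,pt,qt
∂2: piv[eij,ejn,ejp,ejq,enq,eop,ijn,ijq,ino,iop,ioq,iqt,npt] rk=13  ker:inq,jnq,noq
∂1c = 0
c vs im∂2: reduces to 0 ⇒ boundary

cycle:yes boundary:yes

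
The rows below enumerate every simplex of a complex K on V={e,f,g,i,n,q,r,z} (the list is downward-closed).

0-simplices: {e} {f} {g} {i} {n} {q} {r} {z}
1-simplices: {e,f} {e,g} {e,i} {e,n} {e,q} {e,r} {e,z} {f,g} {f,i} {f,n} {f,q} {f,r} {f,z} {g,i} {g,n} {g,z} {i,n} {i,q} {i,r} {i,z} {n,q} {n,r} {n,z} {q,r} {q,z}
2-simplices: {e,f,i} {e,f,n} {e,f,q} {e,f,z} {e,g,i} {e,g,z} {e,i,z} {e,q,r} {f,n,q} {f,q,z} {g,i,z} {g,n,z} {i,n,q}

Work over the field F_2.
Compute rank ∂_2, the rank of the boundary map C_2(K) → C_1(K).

rank∂_2=12

n_0=8 n_1=25 n_2=13  [Z2]
∂1: piv[ef,eg,ei,en,eq,er,ez] rk=7  ker:fg,fi,fn,fq,fr,fz,gi,gn,gz,in,iq,ir,iz,nq,nr,nz,qr,qz
∂2: piv[efi,efn,efq,efz,egi,egz,eiz,eqr,fnq,fqz,gnz,inq] rk=12  ker:giz
rk∂_2=12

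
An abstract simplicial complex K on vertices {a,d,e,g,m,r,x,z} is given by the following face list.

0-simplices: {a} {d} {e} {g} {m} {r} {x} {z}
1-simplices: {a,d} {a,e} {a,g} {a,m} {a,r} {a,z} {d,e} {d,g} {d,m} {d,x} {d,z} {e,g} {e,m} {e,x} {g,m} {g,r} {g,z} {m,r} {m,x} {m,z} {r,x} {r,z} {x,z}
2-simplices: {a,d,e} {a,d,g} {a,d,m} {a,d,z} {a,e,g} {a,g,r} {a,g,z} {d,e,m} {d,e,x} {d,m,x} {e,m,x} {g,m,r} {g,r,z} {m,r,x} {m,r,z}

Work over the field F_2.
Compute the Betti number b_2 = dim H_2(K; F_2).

b_2=1

n_0=8 n_1=23 n_2=15  [Z2]
∂1: piv[ad,ae,ag,am,ar,az,dx] rk=7  ker:de,dg,dm,dz,eg,em,ex,gm,gr,gz,mr,mx,mz,rx,rz,xz
∂2: piv[ade,adg,adm,adz,aeg,agr,agz,dem,dex,dmx,gmr,grz,mrx,mrz] rk=14  ker:emx
b_2=(15−14)−0=1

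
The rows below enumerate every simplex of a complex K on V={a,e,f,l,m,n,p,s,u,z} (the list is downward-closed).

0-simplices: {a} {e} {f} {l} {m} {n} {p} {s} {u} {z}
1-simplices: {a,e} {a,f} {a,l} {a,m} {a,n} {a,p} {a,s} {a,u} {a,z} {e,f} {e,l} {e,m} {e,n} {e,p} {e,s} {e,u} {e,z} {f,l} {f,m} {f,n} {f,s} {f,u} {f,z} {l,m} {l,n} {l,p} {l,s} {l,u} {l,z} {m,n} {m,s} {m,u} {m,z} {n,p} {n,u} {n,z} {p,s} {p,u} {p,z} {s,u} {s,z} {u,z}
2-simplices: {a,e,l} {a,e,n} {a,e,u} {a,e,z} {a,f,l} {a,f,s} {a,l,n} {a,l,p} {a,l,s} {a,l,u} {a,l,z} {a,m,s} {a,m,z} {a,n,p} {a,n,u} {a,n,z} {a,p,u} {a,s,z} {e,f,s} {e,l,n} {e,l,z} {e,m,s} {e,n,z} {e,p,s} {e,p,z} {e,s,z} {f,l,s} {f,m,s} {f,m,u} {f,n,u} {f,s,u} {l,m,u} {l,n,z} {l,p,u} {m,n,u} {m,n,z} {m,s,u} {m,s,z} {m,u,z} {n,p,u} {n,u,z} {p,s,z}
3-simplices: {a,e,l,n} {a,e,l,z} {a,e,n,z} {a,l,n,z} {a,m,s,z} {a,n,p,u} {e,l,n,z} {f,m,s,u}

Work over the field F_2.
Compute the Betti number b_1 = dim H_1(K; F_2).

b_1=2

n_0=10 n_1=42 n_2=42 n_3=8  [Z2]
∂1: piv[ae,af,al,am,an,ap,as,au,az] rk=9  ker:ef,el,em,en,ep,es,eu,ez,fl,fm,fn,fs,fu,fz,lm,ln,lp,ls,lu,lz,mn,ms,mu,mz,np,nu,nz,ps,pu,pz,su,sz,uz
∂2: piv[ael,aen,aeu,aez,afl,afs,aln,alp,als,alu,alz,ams,amz,anp,anu,anz,apu,asz,efs,ems,eps,epz,esz,fms,fmu,fnu,fsu,lmu,mnu,mnz,muz] rk=31  ker:eln,elz,enz,fls,lnz,lpu,msu,msz,npu,nuz,psz
∂3: piv[aeln,aelz,aenz,alnz,amsz,anpu,fmsu] rk=7  ker:elnz
b_1=(42−9)−31=2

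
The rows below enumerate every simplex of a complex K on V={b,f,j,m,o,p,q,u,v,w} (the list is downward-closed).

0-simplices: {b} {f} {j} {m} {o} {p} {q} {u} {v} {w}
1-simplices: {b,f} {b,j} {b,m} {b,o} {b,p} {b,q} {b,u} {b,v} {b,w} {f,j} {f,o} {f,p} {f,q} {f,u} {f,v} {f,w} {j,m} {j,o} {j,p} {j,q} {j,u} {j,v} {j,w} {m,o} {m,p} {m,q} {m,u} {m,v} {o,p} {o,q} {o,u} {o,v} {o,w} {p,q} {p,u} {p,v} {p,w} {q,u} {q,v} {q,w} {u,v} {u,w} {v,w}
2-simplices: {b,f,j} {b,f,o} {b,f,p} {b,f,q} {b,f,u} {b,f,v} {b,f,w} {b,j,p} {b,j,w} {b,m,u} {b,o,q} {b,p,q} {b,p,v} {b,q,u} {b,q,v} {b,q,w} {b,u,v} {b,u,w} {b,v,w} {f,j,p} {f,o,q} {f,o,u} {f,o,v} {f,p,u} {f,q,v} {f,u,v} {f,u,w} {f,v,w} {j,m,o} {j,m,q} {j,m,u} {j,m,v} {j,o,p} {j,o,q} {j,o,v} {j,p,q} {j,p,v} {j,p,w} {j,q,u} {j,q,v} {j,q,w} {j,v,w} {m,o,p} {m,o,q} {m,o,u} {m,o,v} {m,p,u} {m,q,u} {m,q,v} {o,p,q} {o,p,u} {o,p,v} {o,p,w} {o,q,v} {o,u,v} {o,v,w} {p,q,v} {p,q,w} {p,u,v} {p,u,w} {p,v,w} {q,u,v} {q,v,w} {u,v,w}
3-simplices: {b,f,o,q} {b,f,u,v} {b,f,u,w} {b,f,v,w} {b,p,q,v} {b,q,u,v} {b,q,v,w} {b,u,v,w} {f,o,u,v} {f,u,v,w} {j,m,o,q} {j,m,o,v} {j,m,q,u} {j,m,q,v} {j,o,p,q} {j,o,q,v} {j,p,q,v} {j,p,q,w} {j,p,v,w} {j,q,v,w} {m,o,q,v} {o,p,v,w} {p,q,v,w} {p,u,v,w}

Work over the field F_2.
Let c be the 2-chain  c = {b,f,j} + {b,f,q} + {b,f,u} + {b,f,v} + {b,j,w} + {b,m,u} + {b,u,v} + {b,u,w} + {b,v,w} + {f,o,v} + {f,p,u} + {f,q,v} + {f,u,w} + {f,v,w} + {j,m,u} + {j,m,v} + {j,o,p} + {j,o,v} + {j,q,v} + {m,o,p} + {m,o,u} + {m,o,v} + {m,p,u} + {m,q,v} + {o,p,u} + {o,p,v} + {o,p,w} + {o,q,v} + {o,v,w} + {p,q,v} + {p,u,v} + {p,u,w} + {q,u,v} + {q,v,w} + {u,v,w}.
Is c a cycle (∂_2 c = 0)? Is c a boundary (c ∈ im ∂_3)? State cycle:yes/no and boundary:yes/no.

cycle:no boundary:no

n_0=10 n_1=43 n_2=64 n_3=24  [Z2]
∂1: piv[bf,bj,bm,bo,bp,bq,bu,bv,bw] rk=9  ker:fj,fo,fp,fq,fu,fv,fw,jm,jo,jp,jq,ju,jv,jw,mo,mp,mq,mu,mv,op,oq,ou,ov,ow,pq,pu,pv,pw,qu,qv,qw,uv,uw,vw
∂2: piv[bfj,bfo,bfp,bfq,bfu,bfv,bfw,bjp,bjw,bmu,boq,bpq,bpv,bqu,bqv,bqw,buv,buw,bvw,fou,fov,fpu,jmo,jmq,jmu,jmv,jop,joq,jov,jpq,jpw,jqu,mop,opw] rk=34  ker:fjp,foq,fqv,fuv,fuw,fvw,jpv,jqv,jqw,jvw,moq,mou,mov,mpu,mqu,mqv,opq,opu,opv,oqv,ouv,ovw,pqv,pqw,puv,puw,pvw,quv,qvw,uvw
∂3: piv[bfoq,bfuv,bfuw,bfvw,bpqv,bquv,bqvw,buvw,fouv,jmoq,jmov,jmqu,jmqv,jopq,joqv,jpqv,jpqw,jpvw,jqvw,opvw,puvw] rk=21  ker:fuvw,moqv,pqvw
∂2c = {b,m} + {b,q} + {b,v} + {b,w} + {f,j} + {f,o} + {f,p} + {f,u} + {j,p} + {j,q} + {j,u} + {j,v} + {j,w} + {m,o} + {m,q} + {m,v} + {o,p} + {o,q} + {p,q} + {p,u} + {p,v} + {q,u} + {q,v} + {q,w} + {v,w}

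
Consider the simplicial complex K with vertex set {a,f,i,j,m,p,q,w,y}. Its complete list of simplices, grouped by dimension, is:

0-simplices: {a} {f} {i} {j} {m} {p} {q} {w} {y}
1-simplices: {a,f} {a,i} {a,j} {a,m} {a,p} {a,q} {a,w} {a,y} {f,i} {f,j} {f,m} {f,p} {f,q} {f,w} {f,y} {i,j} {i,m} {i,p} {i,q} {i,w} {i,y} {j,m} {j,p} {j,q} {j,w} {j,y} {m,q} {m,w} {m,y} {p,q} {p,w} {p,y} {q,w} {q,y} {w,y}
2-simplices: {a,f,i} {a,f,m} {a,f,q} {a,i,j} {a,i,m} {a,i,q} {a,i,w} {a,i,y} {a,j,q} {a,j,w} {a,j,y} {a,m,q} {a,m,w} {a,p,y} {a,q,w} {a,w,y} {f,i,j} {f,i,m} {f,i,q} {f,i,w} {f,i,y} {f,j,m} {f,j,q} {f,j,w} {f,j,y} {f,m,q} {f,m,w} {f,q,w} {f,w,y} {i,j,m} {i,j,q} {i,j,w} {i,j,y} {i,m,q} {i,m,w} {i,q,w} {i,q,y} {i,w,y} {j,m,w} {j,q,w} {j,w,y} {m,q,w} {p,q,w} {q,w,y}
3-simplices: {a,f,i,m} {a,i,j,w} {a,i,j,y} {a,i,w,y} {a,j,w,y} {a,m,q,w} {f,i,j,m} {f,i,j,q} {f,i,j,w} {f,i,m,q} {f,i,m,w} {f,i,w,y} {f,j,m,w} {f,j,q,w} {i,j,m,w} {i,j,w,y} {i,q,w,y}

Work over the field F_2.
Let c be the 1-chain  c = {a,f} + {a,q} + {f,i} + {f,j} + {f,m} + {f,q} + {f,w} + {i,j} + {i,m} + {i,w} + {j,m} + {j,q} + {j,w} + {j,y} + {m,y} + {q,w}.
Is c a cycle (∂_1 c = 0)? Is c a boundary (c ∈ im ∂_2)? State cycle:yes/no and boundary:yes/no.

cycle:yes boundary:no

n_0=9 n_1=35 n_2=44 n_3=17  [Z2]
∂1: piv[af,ai,aj,am,ap,aq,aw,ay] rk=8  ker:fi,fj,fm,fp,fq,fw,fy,ij,im,ip,iq,iw,iy,jm,jp,jq,jw,jy,mq,mw,my,pq,pw,py,qw,qy,wy
∂2: piv[afi,afm,afq,aij,aim,aiq,aiw,aiy,ajq,ajw,ajy,amq,amw,apy,aqw,awy,fij,fiw,fiy,fjm,iqy,pqw] rk=22  ker:fim,fiq,fjq,fjw,fjy,fmq,fmw,fqw,fwy,ijm,ijq,ijw,ijy,imq,imw,iqw,iwy,jmw,jqw,jwy,mqw,qwy
∂3: piv[afim,aijw,aijy,aiwy,ajwy,amqw,fijm,fijq,fijw,fimq,fimw,fiwy,fjmw,fjqw,iqwy] rk=15  ker:ijmw,ijwy
∂1c = 0
c vs im∂2: residual ≠ 0 ⇒ not boundary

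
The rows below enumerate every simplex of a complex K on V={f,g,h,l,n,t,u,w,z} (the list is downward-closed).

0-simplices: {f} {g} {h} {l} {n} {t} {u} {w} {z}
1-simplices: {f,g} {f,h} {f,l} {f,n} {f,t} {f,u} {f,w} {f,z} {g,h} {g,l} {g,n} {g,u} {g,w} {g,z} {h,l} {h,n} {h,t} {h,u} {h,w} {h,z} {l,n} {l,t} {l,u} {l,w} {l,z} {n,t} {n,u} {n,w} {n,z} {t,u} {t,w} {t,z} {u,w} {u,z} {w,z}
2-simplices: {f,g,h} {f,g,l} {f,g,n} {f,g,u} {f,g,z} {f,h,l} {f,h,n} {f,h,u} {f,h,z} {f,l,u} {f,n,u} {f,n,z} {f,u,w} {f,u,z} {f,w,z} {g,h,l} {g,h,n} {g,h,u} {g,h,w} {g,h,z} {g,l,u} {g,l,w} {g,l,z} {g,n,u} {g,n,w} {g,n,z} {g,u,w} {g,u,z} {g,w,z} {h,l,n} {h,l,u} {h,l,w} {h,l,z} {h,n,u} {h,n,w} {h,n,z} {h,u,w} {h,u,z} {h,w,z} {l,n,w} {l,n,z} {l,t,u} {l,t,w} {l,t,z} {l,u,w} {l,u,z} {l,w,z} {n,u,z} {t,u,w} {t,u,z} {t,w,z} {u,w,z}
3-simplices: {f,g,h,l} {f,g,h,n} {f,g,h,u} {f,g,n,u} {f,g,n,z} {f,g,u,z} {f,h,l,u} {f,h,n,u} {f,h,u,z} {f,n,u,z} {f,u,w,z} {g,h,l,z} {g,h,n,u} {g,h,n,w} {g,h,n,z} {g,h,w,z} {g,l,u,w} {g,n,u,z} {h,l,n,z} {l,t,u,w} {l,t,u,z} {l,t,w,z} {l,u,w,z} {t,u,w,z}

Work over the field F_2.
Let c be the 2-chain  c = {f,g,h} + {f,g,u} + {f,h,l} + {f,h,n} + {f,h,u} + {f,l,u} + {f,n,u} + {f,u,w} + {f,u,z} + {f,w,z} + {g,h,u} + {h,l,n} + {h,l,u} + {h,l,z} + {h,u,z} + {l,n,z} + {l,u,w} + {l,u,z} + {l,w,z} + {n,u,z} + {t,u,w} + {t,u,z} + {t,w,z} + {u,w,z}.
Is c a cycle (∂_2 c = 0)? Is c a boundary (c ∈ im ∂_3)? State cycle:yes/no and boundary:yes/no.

n_0=9 n_1=35 n_2=52 n_3=24  [Z2]
∂1: piv[fg,fh,fl,fn,ft,fu,fw,fz] rk=8  ker:gh,gl,gn,gu,gw,gz,hl,hn,ht,hu,hw,hz,ln,lt,lu,lw,lz,nt,nu,nw,nz,tu,tw,tz,uw,uz,wz
∂2: piv[fgh,fgl,fgn,fgu,fgz,fhl,fhn,fhu,fhz,flu,fnu,fnz,fuw,fuz,fwz,ghw,glw,glz,gnw,guw,hln,ltu,ltw,ltz] rk=24  ker:ghl,ghn,ghu,ghz,glu,gnu,gnz,guz,gwz,hlu,hlw,hlz,hnu,hnw,hnz,huw,huz,hwz,lnw,lnz,luw,luz,lwz,nuz,tuw,tuz,twz,uwz
∂3: piv[fghl,fghn,fghu,fgnu,fgnz,fguz,fhlu,fhnu,fhuz,fnuz,fuwz,ghlz,ghnw,ghnz,ghwz,gluw,hlnz,ltuw,ltuz,ltwz,luwz] rk=21  ker:ghnu,gnuz,tuwz
∂2c = 0
c vs im∂3: residual ≠ 0 ⇒ not boundary

cycle:yes boundary:no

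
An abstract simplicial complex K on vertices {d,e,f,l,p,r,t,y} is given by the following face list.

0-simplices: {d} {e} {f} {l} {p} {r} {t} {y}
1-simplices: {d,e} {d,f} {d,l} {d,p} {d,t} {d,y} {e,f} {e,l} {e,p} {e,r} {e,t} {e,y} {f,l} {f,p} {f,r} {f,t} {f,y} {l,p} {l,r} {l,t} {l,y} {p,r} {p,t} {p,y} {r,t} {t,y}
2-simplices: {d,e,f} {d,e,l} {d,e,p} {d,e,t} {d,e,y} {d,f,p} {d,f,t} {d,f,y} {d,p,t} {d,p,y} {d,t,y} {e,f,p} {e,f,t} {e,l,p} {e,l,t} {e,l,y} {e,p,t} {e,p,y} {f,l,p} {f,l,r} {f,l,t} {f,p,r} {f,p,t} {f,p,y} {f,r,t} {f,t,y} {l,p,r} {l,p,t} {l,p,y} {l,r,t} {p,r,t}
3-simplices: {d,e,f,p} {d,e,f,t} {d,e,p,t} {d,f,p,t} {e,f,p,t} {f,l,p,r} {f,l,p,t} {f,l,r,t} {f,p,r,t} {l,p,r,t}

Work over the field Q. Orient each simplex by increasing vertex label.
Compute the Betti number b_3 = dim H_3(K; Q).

b_3=2

n_0=8 n_1=26 n_2=31 n_3=10  [Q]
∂1: piv[de,df,dl,dp,dt,dy,er] rk=7  ker:ef,el,ep,et,ey,fl,fp,fr,ft,fy,lp,lr,lt,ly,pr,pt,py,rt,ty
∂2: piv[def,del,dep,det,dey,dfp,dft,dfy,dpt,dpy,dty,elp,elt,ely,flp,flr,fpr,frt] rk=18  ker:efp,eft,ept,epy,flt,fpt,fpy,fty,lpr,lpt,lpy,lrt,prt
∂3: piv[defp,deft,dept,dfpt,flpr,flpt,flrt,fprt] rk=8  ker:efpt,lprt
b_3=(10−8)−0=2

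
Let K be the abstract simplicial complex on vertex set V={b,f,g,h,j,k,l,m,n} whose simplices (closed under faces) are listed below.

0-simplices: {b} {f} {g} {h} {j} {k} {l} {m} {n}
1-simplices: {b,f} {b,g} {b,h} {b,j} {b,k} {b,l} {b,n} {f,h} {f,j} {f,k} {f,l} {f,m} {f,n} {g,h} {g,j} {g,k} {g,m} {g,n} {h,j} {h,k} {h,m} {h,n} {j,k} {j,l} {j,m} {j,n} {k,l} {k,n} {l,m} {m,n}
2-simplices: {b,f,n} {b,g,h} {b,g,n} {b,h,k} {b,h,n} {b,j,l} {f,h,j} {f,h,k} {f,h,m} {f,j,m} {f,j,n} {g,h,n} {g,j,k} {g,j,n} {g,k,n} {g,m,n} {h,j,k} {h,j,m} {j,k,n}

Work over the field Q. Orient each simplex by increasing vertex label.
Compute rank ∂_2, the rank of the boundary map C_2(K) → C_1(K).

n_0=9 n_1=30 n_2=19  [Q]
∂1: piv[bf,bg,bh,bj,bk,bl,bn,fm] rk=8  ker:fh,fj,fk,fl,fn,gh,gj,gk,gm,gn,hj,hk,hm,hn,jk,jl,jm,jn,kl,kn,lm,mn
∂2: piv[bfn,bgh,bgn,bhk,bhn,bjl,fhj,fhk,fhm,fjm,fjn,gjk,gjn,gkn,gmn,hjk] rk=16  ker:ghn,hjm,jkn
rk∂_2=16

rank∂_2=16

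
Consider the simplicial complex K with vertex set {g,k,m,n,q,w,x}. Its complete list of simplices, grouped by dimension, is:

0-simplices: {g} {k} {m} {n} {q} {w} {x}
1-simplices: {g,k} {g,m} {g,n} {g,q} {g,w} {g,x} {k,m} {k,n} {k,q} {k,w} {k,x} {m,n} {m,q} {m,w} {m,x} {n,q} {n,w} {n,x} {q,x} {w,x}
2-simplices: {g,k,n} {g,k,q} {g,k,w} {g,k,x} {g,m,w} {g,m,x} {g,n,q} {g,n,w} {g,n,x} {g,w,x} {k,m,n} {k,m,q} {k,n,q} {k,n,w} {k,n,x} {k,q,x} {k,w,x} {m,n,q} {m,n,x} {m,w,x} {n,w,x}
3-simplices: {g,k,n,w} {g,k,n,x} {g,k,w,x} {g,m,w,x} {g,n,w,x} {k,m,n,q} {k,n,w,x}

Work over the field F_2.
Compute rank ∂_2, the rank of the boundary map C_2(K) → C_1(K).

rank∂_2=14

n_0=7 n_1=20 n_2=21 n_3=7  [Z2]
∂1: piv[gk,gm,gn,gq,gw,gx] rk=6  ker:km,kn,kq,kw,kx,mn,mq,mw,mx,nq,nw,nx,qx,wx
∂2: piv[gkn,gkq,gkw,gkx,gmw,gmx,gnq,gnw,gnx,gwx,kmn,kmq,kqx,mnx] rk=14  ker:knq,knw,knx,kwx,mnq,mwx,nwx
∂3: piv[gknw,gknx,gkwx,gmwx,gnwx,kmnq] rk=6  ker:knwx
rk∂_2=14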